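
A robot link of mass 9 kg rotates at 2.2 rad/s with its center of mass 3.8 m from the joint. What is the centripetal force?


F = m * omega^2 * r
= 9 * 2.2^2 * 3.8
= 9 * 4.84 * 3.8
= 165.528 N


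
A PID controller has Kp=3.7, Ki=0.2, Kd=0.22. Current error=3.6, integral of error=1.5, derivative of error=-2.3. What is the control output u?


u = Kp*e + Ki*int(e) + Kd*de/dt
= 3.7*3.6 + 0.2*1.5 + 0.22*(-2.3)
= 13.32 + 0.3 + -0.506
= 13.114


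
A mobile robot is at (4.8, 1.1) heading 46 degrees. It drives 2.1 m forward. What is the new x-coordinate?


x_new = x0 + d*cos(theta)
= 4.8 + 2.1*cos(46)
= 4.8 + 1.4588
= 6.2588


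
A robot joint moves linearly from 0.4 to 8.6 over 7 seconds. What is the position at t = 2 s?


s = t/T = 2/7 = 0.2857
p(t) = p0 + (pf-p0)*s
= 0.4 + (8.6 - 0.4) * 0.2857
= 2.7429


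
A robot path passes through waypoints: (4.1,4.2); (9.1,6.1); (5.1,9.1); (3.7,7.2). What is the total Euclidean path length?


Segment lengths:
  seg1 = sqrt((5.0)^2 + (1.9)^2) = 5.3488
  seg2 = sqrt((-4.0)^2 + (3.0)^2) = 5.0
  seg3 = sqrt((-1.4)^2 + (-1.9)^2) = 2.3601
Total = 12.7089


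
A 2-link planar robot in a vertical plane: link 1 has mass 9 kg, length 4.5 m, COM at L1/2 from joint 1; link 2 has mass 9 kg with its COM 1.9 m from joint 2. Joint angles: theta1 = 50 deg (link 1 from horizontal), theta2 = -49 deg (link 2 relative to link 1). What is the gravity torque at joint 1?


Horizontal distance from joint 1 to link-1 COM:
  x_c1 = (L1/2)*cos(t1) = 2.25 * 0.6428 = 1.4463 m
Horizontal distance from joint 1 to link-2 COM:
  x_c2 = L1*cos(t1) + Lc2*cos(t1+t2)
       = 4.5*0.6428 + 1.9*0.9998 = 4.7923 m
tau1 = m1*g*x_c1 + m2*g*x_c2
     = 9*9.81*1.4463 + 9*9.81*4.7923
     = 127.6914 + 423.1082
     = 550.7995 Nm


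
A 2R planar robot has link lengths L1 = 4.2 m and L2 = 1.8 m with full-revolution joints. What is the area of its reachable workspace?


r_max = L1 + L2 = 6.0 m
r_min = |L1 - L2| = 2.4 m
Area = pi*(r_max^2 - r_min^2)
= pi*(36.0 - 5.76)
= pi * 30.24
= 95.0018 m^2


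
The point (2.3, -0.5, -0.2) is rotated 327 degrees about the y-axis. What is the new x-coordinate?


Rotation about y-axis: x' = x*cos(theta) + z*sin(theta)
= 2.3 * 0.8387 + -0.2 * -0.5446
= 2.0379


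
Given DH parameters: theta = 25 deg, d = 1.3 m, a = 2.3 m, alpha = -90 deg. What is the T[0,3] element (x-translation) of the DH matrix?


T[0,3] = a * cos(theta)
= 2.3 * cos(25 deg)
= 2.3 * 0.9063
= 2.0845


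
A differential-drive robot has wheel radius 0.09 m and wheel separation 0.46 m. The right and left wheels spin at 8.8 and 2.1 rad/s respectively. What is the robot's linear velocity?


vR = r*wR = 0.09*8.8 = 0.792 m/s
vL = r*wL = 0.09*2.1 = 0.189 m/s
v = (vR+vL)/2 = 0.4905 m/s
omega = (vR-vL)/L = 1.3109 rad/s
linear velocity = 0.4905 m/s


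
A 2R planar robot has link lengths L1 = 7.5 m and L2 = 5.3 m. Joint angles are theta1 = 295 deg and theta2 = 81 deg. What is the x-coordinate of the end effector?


Convert angles to radians: theta1 = 5.1487, theta2 = 1.4137
x = L1*cos(theta1) + L2*cos(theta1+theta2)
x = 3.1696 + 5.0947
x = 8.2643


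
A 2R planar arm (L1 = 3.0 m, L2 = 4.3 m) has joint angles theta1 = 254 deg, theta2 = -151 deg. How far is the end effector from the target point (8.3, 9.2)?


End effector via forward kinematics:
x = L1*cos(t1) + L2*cos(t1+t2) = -1.7942
y = L1*sin(t1) + L2*sin(t1+t2) = 1.306
Distance to target:
d = sqrt((8.3 - -1.7942)^2 + (9.2 - 1.306)^2)
= sqrt(101.8929 + 62.3151)
= 12.8144 m


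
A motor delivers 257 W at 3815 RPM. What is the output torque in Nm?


omega = 3815 * 2*pi/60 = 399.5059 rad/s
tau = P / omega = 257 / 399.5059
= 0.6433 Nm


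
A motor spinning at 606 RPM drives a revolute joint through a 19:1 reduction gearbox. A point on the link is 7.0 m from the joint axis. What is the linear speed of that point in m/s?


omega_motor = 606 * 2*pi/60 = 63.4602 rad/s
omega_joint = omega_motor / 19 = 3.34 rad/s
v = omega_joint * r = 3.34 * 7.0
= 23.3801 m/s


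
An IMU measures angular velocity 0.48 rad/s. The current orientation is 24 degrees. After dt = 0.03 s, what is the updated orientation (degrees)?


delta_theta = w * dt = 0.48 * 0.03 = 0.0144 rad
= 0.8251 deg
theta_new = 24 + 0.8251 = 24.8251 deg


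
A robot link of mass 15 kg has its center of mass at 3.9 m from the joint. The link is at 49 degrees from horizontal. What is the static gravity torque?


tau = m*g*L*cos(angle)
= 15 * 9.81 * 3.9 * cos(49 deg)
= 15 * 9.81 * 3.9 * 0.6561
= 376.5024 Nm


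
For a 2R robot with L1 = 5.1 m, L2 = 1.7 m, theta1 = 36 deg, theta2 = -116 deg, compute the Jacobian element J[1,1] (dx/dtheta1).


J[1,1] = -L1*sin(t1) - L2*sin(t1+t2)
= -5.1*sin(36) - 1.7*sin(-80)
= -1.3235


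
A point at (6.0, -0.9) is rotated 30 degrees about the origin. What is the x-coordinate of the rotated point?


x' = x*cos(theta) - y*sin(theta)
cos(30 deg) = 0.866, sin(30 deg) = 0.5
x' = 6.0 * 0.866 - -0.9 * 0.5
= 5.1962 - -0.45
= 5.6462


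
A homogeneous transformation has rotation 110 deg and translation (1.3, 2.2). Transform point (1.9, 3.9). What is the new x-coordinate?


x' = cos(theta)*px - sin(theta)*py + tx
= -0.342*1.9 - 0.9397*3.9 + 1.3
= -3.0146


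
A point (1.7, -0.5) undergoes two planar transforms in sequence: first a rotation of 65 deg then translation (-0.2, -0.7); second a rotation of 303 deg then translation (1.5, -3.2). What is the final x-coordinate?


After transform 1:
x1 = cos(65)*1.7 - sin(65)*-0.5 + -0.2 = 0.9716
y1 = sin(65)*1.7 + cos(65)*-0.5 + -0.7 = 0.6294
After transform 2:
x2 = cos(303)*0.9716 - sin(303)*0.6294 + 1.5
= 2.557


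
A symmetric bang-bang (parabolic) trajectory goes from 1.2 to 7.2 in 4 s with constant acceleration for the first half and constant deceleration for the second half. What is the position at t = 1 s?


Symmetric rest-to-rest: each phase covers (pf-p0)/2 in time T/2. 0.5*a*(T/2)^2 = (pf-p0)/2 => a = 4*(pf-p0)/T^2
a = 4*(7.2-1.2)/4^2 = 1.5
t = 1 is in the acceleration phase (t <= T/2).
p = p0 + 0.5*a*t^2 = 1.2 + 0.5*1.5*1^2
= 1.95


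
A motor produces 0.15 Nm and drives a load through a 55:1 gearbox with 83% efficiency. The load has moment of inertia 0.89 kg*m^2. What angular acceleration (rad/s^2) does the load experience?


tau_out = tau_motor * N * eta
= 0.15 * 55 * 0.83 = 6.8475 Nm
alpha = tau_out / I = 6.8475 / 0.89
= 7.6938 rad/s^2


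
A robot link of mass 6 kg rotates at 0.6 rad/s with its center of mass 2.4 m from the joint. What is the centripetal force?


F = m * omega^2 * r
= 6 * 0.6^2 * 2.4
= 6 * 0.36 * 2.4
= 5.184 N


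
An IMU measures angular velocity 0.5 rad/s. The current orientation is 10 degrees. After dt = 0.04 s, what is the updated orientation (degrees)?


delta_theta = w * dt = 0.5 * 0.04 = 0.02 rad
= 1.1459 deg
theta_new = 10 + 1.1459 = 11.1459 deg


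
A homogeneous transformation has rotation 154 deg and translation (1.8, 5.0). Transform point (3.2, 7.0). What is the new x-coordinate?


x' = cos(theta)*px - sin(theta)*py + tx
= -0.8988*3.2 - 0.4384*7.0 + 1.8
= -4.1447


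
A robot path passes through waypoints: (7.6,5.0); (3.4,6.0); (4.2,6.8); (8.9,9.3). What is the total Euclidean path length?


Segment lengths:
  seg1 = sqrt((-4.2)^2 + (1.0)^2) = 4.3174
  seg2 = sqrt((0.8)^2 + (0.8)^2) = 1.1314
  seg3 = sqrt((4.7)^2 + (2.5)^2) = 5.3235
Total = 10.7723


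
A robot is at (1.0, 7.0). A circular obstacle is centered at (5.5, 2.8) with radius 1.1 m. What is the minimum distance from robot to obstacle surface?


center_dist = sqrt((1.0-5.5)^2 + (7.0-2.8)^2)
= sqrt(20.25 + 17.64)
= 6.1555
min_dist = center_dist - radius = 6.1555 - 1.1 = 5.0555 m


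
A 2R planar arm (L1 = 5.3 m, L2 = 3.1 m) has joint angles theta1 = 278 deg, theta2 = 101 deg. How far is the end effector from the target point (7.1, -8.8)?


End effector via forward kinematics:
x = L1*cos(t1) + L2*cos(t1+t2) = 3.6687
y = L1*sin(t1) + L2*sin(t1+t2) = -4.2392
Distance to target:
d = sqrt((7.1 - 3.6687)^2 + (-8.8 - -4.2392)^2)
= sqrt(11.7736 + 20.8013)
= 5.7074 m


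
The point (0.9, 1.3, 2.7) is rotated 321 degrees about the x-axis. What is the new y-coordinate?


Rotation about x-axis: y' = y*cos(theta) - z*sin(theta)
= 1.3 * 0.7771 - 2.7 * -0.6293
= 2.7095


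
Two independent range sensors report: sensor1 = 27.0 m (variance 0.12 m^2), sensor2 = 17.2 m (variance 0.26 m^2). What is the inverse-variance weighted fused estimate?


w1 = (1/var1) / (1/var1 + 1/var2)
   = 8.3333 / (8.3333 + 3.8462) = 0.6842
w2 = 1 - w1 = 0.3158
fused = w1*s1 + w2*s2 = 18.4737 + 5.4316
= 23.9053 m


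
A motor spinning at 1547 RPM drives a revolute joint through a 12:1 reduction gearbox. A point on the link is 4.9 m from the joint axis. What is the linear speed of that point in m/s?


omega_motor = 1547 * 2*pi/60 = 162.0015 rad/s
omega_joint = omega_motor / 12 = 13.5001 rad/s
v = omega_joint * r = 13.5001 * 4.9
= 66.1506 m/s


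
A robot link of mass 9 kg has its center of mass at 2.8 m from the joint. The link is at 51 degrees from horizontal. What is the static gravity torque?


tau = m*g*L*cos(angle)
= 9 * 9.81 * 2.8 * cos(51 deg)
= 9 * 9.81 * 2.8 * 0.6293
= 155.5756 Nm


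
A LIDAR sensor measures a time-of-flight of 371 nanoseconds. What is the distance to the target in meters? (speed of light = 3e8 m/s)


tof = 371 ns = 3.71e-07 s
dist = c * tof / 2
= 3e8 * 3.71e-07 / 2
= 55.65 m


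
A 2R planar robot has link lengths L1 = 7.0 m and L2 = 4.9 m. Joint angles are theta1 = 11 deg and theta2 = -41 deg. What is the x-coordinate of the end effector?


Convert angles to radians: theta1 = 0.192, theta2 = -0.7156
x = L1*cos(theta1) + L2*cos(theta1+theta2)
x = 6.8714 + 4.2435
x = 11.1149


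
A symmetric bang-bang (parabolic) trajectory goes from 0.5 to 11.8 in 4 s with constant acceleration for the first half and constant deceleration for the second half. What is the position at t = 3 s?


Symmetric rest-to-rest: each phase covers (pf-p0)/2 in time T/2. 0.5*a*(T/2)^2 = (pf-p0)/2 => a = 4*(pf-p0)/T^2
a = 4*(11.8-0.5)/4^2 = 2.825
t = 3 is in the deceleration phase (t > T/2).
p = pf - 0.5*a*(T-t)^2 = 11.8 - 0.5*2.825*1^2
= 10.3875


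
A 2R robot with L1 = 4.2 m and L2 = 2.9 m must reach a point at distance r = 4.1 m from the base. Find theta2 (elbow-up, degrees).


cos(theta2) = (r^2 - L1^2 - L2^2) / (2*L1*L2)
cos(theta2) = (16.81 - 17.64 - 8.41) / 24.36
cos(theta2) = -0.37931
theta2 = 112.291 degrees


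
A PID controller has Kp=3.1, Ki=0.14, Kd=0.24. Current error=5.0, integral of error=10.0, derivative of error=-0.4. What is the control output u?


u = Kp*e + Ki*int(e) + Kd*de/dt
= 3.1*5.0 + 0.14*10.0 + 0.24*(-0.4)
= 15.5 + 1.4 + -0.096
= 16.804


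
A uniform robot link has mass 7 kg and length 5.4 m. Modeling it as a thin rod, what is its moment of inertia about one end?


I = (1/3) * m * L^2
= (1/3) * 7 * 5.4^2
= 0.333333 * 7 * 29.16
= 68.04 kg*m^2


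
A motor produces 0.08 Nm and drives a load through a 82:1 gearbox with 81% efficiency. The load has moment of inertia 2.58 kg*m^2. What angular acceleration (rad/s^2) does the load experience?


tau_out = tau_motor * N * eta
= 0.08 * 82 * 0.81 = 5.3136 Nm
alpha = tau_out / I = 5.3136 / 2.58
= 2.0595 rad/s^2


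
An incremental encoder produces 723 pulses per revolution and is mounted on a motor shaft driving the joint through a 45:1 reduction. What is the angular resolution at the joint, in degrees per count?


counts per rev = 723
effective counts at joint = 723 * 45 = 32535
resolution = 360 / 32535
= 0.0111 deg/count


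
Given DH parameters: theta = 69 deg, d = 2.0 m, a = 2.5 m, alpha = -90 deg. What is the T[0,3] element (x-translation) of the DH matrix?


T[0,3] = a * cos(theta)
= 2.5 * cos(69 deg)
= 2.5 * 0.3584
= 0.8959


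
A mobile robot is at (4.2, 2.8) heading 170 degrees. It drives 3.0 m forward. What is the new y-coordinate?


y_new = y0 + d*sin(theta)
= 2.8 + 3.0*sin(170)
= 2.8 + 0.5209
= 3.3209


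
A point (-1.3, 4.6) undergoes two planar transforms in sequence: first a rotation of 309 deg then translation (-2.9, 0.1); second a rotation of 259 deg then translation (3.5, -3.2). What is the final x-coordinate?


After transform 1:
x1 = cos(309)*-1.3 - sin(309)*4.6 + -2.9 = -0.1432
y1 = sin(309)*-1.3 + cos(309)*4.6 + 0.1 = 4.0052
After transform 2:
x2 = cos(259)*-0.1432 - sin(259)*4.0052 + 3.5
= 7.4589


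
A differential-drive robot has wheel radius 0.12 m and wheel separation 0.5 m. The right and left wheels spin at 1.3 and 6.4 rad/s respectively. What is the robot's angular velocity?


vR = r*wR = 0.12*1.3 = 0.156 m/s
vL = r*wL = 0.12*6.4 = 0.768 m/s
v = (vR+vL)/2 = 0.462 m/s
omega = (vR-vL)/L = -1.224 rad/s
angular velocity = -1.224 rad/s


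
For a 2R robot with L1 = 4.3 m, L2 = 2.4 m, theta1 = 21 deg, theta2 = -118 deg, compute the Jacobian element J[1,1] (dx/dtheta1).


J[1,1] = -L1*sin(t1) - L2*sin(t1+t2)
= -4.3*sin(21) - 2.4*sin(-97)
= 0.8411


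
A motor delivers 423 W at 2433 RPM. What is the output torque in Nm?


omega = 2433 * 2*pi/60 = 254.7832 rad/s
tau = P / omega = 423 / 254.7832
= 1.6602 Nm


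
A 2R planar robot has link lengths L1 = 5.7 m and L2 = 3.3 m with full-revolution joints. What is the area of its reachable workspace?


r_max = L1 + L2 = 9.0 m
r_min = |L1 - L2| = 2.4 m
Area = pi*(r_max^2 - r_min^2)
= pi*(81.0 - 5.76)
= pi * 75.24
= 236.3734 m^2


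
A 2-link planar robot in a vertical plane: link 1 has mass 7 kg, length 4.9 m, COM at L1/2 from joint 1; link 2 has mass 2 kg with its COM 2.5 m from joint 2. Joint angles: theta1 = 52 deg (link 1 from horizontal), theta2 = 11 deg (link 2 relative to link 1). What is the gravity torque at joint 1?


Horizontal distance from joint 1 to link-1 COM:
  x_c1 = (L1/2)*cos(t1) = 2.45 * 0.6157 = 1.5084 m
Horizontal distance from joint 1 to link-2 COM:
  x_c2 = L1*cos(t1) + Lc2*cos(t1+t2)
       = 4.9*0.6157 + 2.5*0.454 = 4.1517 m
tau1 = m1*g*x_c1 + m2*g*x_c2
     = 7*9.81*1.5084 + 2*9.81*4.1517
     = 103.5798 + 81.4567
     = 185.0365 Nm


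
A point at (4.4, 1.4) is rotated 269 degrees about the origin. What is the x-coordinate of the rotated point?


x' = x*cos(theta) - y*sin(theta)
cos(269 deg) = -0.0175, sin(269 deg) = -0.9998
x' = 4.4 * -0.0175 - 1.4 * -0.9998
= -0.0768 - -1.3998
= 1.323


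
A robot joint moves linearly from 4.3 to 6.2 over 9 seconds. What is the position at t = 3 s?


s = t/T = 3/9 = 0.3333
p(t) = p0 + (pf-p0)*s
= 4.3 + (6.2 - 4.3) * 0.3333
= 4.9333


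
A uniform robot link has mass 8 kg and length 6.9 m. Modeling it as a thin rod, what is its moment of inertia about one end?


I = (1/3) * m * L^2
= (1/3) * 8 * 6.9^2
= 0.333333 * 8 * 47.61
= 126.96 kg*m^2


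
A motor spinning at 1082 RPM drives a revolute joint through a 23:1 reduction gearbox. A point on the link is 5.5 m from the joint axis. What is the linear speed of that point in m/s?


omega_motor = 1082 * 2*pi/60 = 113.3068 rad/s
omega_joint = omega_motor / 23 = 4.9264 rad/s
v = omega_joint * r = 4.9264 * 5.5
= 27.0951 m/s


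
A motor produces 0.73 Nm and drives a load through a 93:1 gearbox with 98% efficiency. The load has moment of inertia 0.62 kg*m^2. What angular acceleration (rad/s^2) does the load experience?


tau_out = tau_motor * N * eta
= 0.73 * 93 * 0.98 = 66.5322 Nm
alpha = tau_out / I = 66.5322 / 0.62
= 107.31 rad/s^2


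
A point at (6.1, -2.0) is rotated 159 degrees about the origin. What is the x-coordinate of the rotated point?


x' = x*cos(theta) - y*sin(theta)
cos(159 deg) = -0.9336, sin(159 deg) = 0.3584
x' = 6.1 * -0.9336 - -2.0 * 0.3584
= -5.6948 - -0.7167
= -4.9781


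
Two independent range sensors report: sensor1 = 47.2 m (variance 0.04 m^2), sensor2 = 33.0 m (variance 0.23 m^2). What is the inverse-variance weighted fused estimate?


w1 = (1/var1) / (1/var1 + 1/var2)
   = 25.0 / (25.0 + 4.3478) = 0.8519
w2 = 1 - w1 = 0.1481
fused = w1*s1 + w2*s2 = 40.2074 + 4.8889
= 45.0963 m


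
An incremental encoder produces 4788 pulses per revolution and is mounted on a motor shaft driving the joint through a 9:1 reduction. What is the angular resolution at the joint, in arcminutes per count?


counts per rev = 4788
effective counts at joint = 4788 * 9 = 43092
resolution = 360*60 / 43092
= 0.5013 arcmin/count


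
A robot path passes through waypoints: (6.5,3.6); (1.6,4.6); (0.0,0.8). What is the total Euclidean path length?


Segment lengths:
  seg1 = sqrt((-4.9)^2 + (1.0)^2) = 5.001
  seg2 = sqrt((-1.6)^2 + (-3.8)^2) = 4.1231
Total = 9.1241


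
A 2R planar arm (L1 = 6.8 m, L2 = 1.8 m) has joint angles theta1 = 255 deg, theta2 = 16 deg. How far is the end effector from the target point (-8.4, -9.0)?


End effector via forward kinematics:
x = L1*cos(t1) + L2*cos(t1+t2) = -1.7286
y = L1*sin(t1) + L2*sin(t1+t2) = -8.368
Distance to target:
d = sqrt((-8.4 - -1.7286)^2 + (-9.0 - -8.368)^2)
= sqrt(44.5082 + 0.3994)
= 6.7013 m


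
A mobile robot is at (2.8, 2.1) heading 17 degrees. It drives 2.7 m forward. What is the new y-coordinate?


y_new = y0 + d*sin(theta)
= 2.1 + 2.7*sin(17)
= 2.1 + 0.7894
= 2.8894


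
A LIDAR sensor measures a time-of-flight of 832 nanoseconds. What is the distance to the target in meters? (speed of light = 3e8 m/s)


tof = 832 ns = 8.32e-07 s
dist = c * tof / 2
= 3e8 * 8.32e-07 / 2
= 124.8 m


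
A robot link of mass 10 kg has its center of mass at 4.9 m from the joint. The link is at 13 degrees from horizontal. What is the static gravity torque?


tau = m*g*L*cos(angle)
= 10 * 9.81 * 4.9 * cos(13 deg)
= 10 * 9.81 * 4.9 * 0.9744
= 468.3699 Nm


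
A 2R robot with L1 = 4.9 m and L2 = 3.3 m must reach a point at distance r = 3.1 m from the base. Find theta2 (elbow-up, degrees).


cos(theta2) = (r^2 - L1^2 - L2^2) / (2*L1*L2)
cos(theta2) = (9.61 - 24.01 - 10.89) / 32.34
cos(theta2) = -0.782004
theta2 = 141.4444 degrees


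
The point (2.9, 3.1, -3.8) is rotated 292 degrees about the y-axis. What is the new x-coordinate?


Rotation about y-axis: x' = x*cos(theta) + z*sin(theta)
= 2.9 * 0.3746 + -3.8 * -0.9272
= 4.6097


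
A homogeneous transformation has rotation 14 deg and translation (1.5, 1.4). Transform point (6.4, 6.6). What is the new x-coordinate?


x' = cos(theta)*px - sin(theta)*py + tx
= 0.9703*6.4 - 0.2419*6.6 + 1.5
= 6.1132


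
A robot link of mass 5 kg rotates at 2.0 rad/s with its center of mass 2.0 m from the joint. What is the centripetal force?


F = m * omega^2 * r
= 5 * 2.0^2 * 2.0
= 5 * 4.0 * 2.0
= 40.0 N


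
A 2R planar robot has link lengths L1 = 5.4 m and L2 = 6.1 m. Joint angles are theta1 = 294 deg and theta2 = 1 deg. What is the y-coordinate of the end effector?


Convert angles to radians: theta1 = 5.1313, theta2 = 0.0175
y = L1*sin(theta1) + L2*sin(theta1+theta2)
y = -4.9331 + -5.5285
y = -10.4616


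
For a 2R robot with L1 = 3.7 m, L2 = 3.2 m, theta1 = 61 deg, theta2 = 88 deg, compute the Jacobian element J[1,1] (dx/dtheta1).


J[1,1] = -L1*sin(t1) - L2*sin(t1+t2)
= -3.7*sin(61) - 3.2*sin(149)
= -4.8842


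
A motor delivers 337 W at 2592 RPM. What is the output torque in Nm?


omega = 2592 * 2*pi/60 = 271.4336 rad/s
tau = P / omega = 337 / 271.4336
= 1.2416 Nm


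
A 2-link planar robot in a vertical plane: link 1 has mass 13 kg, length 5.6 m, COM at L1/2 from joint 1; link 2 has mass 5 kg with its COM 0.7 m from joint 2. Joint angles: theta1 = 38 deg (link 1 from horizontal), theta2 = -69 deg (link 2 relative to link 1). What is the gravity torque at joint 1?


Horizontal distance from joint 1 to link-1 COM:
  x_c1 = (L1/2)*cos(t1) = 2.8 * 0.788 = 2.2064 m
Horizontal distance from joint 1 to link-2 COM:
  x_c2 = L1*cos(t1) + Lc2*cos(t1+t2)
       = 5.6*0.788 + 0.7*0.8572 = 5.0129 m
tau1 = m1*g*x_c1 + m2*g*x_c2
     = 13*9.81*2.2064 + 5*9.81*5.0129
     = 281.386 + 245.8816
     = 527.2677 Nm


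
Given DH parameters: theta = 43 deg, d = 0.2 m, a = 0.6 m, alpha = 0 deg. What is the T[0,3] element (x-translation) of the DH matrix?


T[0,3] = a * cos(theta)
= 0.6 * cos(43 deg)
= 0.6 * 0.7314
= 0.4388


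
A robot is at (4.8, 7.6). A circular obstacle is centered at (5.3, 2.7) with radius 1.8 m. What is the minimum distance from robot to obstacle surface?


center_dist = sqrt((4.8-5.3)^2 + (7.6-2.7)^2)
= sqrt(0.25 + 24.01)
= 4.9254
min_dist = center_dist - radius = 4.9254 - 1.8 = 3.1254 m


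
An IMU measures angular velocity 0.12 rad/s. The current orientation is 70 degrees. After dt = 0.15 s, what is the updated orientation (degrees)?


delta_theta = w * dt = 0.12 * 0.15 = 0.018 rad
= 1.0313 deg
theta_new = 70 + 1.0313 = 71.0313 deg


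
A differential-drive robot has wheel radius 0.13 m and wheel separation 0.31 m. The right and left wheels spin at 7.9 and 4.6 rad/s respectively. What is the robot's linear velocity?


vR = r*wR = 0.13*7.9 = 1.027 m/s
vL = r*wL = 0.13*4.6 = 0.598 m/s
v = (vR+vL)/2 = 0.8125 m/s
omega = (vR-vL)/L = 1.3839 rad/s
linear velocity = 0.8125 m/s


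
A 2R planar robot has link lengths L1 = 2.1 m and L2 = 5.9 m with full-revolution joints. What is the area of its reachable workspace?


r_max = L1 + L2 = 8.0 m
r_min = |L1 - L2| = 3.8 m
Area = pi*(r_max^2 - r_min^2)
= pi*(64.0 - 14.44)
= pi * 49.56
= 155.6973 m^2


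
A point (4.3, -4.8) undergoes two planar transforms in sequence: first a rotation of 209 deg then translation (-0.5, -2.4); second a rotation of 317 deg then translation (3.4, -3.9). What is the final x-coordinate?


After transform 1:
x1 = cos(209)*4.3 - sin(209)*-4.8 + -0.5 = -6.588
y1 = sin(209)*4.3 + cos(209)*-4.8 + -2.4 = -0.2865
After transform 2:
x2 = cos(317)*-6.588 - sin(317)*-0.2865 + 3.4
= -1.6135


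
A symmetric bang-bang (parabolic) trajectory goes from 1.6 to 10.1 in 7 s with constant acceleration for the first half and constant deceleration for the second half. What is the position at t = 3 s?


Symmetric rest-to-rest: each phase covers (pf-p0)/2 in time T/2. 0.5*a*(T/2)^2 = (pf-p0)/2 => a = 4*(pf-p0)/T^2
a = 4*(10.1-1.6)/7^2 = 0.6939
t = 3 is in the acceleration phase (t <= T/2).
p = p0 + 0.5*a*t^2 = 1.6 + 0.5*0.6939*3^2
= 4.7224


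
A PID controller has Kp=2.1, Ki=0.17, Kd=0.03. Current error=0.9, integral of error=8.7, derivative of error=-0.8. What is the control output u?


u = Kp*e + Ki*int(e) + Kd*de/dt
= 2.1*0.9 + 0.17*8.7 + 0.03*(-0.8)
= 1.89 + 1.479 + -0.024
= 3.345


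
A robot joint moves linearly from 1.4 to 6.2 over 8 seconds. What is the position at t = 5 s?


s = t/T = 5/8 = 0.625
p(t) = p0 + (pf-p0)*s
= 1.4 + (6.2 - 1.4) * 0.625
= 4.4


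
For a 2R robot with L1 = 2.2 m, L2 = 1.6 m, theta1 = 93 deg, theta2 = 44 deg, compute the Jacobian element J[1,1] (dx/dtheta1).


J[1,1] = -L1*sin(t1) - L2*sin(t1+t2)
= -2.2*sin(93) - 1.6*sin(137)
= -3.2882


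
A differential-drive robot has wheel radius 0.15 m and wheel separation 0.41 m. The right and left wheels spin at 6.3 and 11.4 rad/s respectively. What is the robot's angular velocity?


vR = r*wR = 0.15*6.3 = 0.945 m/s
vL = r*wL = 0.15*11.4 = 1.71 m/s
v = (vR+vL)/2 = 1.3275 m/s
omega = (vR-vL)/L = -1.8659 rad/s
angular velocity = -1.8659 rad/s


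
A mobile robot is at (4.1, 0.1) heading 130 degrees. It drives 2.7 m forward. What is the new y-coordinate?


y_new = y0 + d*sin(theta)
= 0.1 + 2.7*sin(130)
= 0.1 + 2.0683
= 2.1683


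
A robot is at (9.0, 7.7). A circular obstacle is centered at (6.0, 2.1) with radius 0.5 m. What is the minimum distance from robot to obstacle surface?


center_dist = sqrt((9.0-6.0)^2 + (7.7-2.1)^2)
= sqrt(9.0 + 31.36)
= 6.353
min_dist = center_dist - radius = 6.353 - 0.5 = 5.853 m


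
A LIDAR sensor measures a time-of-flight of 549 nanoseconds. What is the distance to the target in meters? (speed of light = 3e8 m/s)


tof = 549 ns = 5.49e-07 s
dist = c * tof / 2
= 3e8 * 5.49e-07 / 2
= 82.35 m


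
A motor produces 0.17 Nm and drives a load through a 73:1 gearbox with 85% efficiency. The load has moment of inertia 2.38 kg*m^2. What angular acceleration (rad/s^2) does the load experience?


tau_out = tau_motor * N * eta
= 0.17 * 73 * 0.85 = 10.5485 Nm
alpha = tau_out / I = 10.5485 / 2.38
= 4.4321 rad/s^2


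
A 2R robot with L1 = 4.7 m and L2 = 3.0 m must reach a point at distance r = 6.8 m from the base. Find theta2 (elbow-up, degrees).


cos(theta2) = (r^2 - L1^2 - L2^2) / (2*L1*L2)
cos(theta2) = (46.24 - 22.09 - 9.0) / 28.2
cos(theta2) = 0.537234
theta2 = 57.5045 degrees


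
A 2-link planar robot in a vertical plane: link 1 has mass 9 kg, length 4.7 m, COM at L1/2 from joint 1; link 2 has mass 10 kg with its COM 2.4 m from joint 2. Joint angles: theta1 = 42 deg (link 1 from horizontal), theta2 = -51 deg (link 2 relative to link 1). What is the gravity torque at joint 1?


Horizontal distance from joint 1 to link-1 COM:
  x_c1 = (L1/2)*cos(t1) = 2.35 * 0.7431 = 1.7464 m
Horizontal distance from joint 1 to link-2 COM:
  x_c2 = L1*cos(t1) + Lc2*cos(t1+t2)
       = 4.7*0.7431 + 2.4*0.9877 = 5.8632 m
tau1 = m1*g*x_c1 + m2*g*x_c2
     = 9*9.81*1.7464 + 10*9.81*5.8632
     = 154.1888 + 575.1831
     = 729.3719 Nm


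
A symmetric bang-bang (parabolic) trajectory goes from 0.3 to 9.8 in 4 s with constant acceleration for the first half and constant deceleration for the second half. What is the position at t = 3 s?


Symmetric rest-to-rest: each phase covers (pf-p0)/2 in time T/2. 0.5*a*(T/2)^2 = (pf-p0)/2 => a = 4*(pf-p0)/T^2
a = 4*(9.8-0.3)/4^2 = 2.375
t = 3 is in the deceleration phase (t > T/2).
p = pf - 0.5*a*(T-t)^2 = 9.8 - 0.5*2.375*1^2
= 8.6125


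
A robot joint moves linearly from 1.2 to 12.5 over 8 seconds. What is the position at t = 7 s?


s = t/T = 7/8 = 0.875
p(t) = p0 + (pf-p0)*s
= 1.2 + (12.5 - 1.2) * 0.875
= 11.0875


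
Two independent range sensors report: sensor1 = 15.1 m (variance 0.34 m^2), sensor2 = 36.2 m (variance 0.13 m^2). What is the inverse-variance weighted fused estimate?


w1 = (1/var1) / (1/var1 + 1/var2)
   = 2.9412 / (2.9412 + 7.6923) = 0.2766
w2 = 1 - w1 = 0.7234
fused = w1*s1 + w2*s2 = 4.1766 + 26.1872
= 30.3638 m


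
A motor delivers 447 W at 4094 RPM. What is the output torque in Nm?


omega = 4094 * 2*pi/60 = 428.7227 rad/s
tau = P / omega = 447 / 428.7227
= 1.0426 Nm


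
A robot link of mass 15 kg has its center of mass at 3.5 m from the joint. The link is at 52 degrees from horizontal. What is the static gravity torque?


tau = m*g*L*cos(angle)
= 15 * 9.81 * 3.5 * cos(52 deg)
= 15 * 9.81 * 3.5 * 0.6157
= 317.0811 Nm


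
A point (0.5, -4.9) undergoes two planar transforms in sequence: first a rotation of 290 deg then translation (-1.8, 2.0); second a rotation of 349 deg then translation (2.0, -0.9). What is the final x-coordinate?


After transform 1:
x1 = cos(290)*0.5 - sin(290)*-4.9 + -1.8 = -6.2335
y1 = sin(290)*0.5 + cos(290)*-4.9 + 2.0 = -0.1457
After transform 2:
x2 = cos(349)*-6.2335 - sin(349)*-0.1457 + 2.0
= -4.1468


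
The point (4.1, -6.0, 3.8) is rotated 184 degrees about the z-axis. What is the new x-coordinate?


Rotation about z-axis: x' = x*cos(theta) - y*sin(theta)
= 4.1 * -0.9976 - -6.0 * -0.0698
= -4.5086


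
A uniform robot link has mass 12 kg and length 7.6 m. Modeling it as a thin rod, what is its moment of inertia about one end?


I = (1/3) * m * L^2
= (1/3) * 12 * 7.6^2
= 0.333333 * 12 * 57.76
= 231.04 kg*m^2


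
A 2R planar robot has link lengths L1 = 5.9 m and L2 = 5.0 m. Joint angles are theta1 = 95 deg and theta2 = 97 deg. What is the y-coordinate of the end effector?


Convert angles to radians: theta1 = 1.6581, theta2 = 1.693
y = L1*sin(theta1) + L2*sin(theta1+theta2)
y = 5.8775 + -1.0396
y = 4.838


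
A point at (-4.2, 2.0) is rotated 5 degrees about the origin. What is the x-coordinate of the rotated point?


x' = x*cos(theta) - y*sin(theta)
cos(5 deg) = 0.9962, sin(5 deg) = 0.0872
x' = -4.2 * 0.9962 - 2.0 * 0.0872
= -4.184 - 0.1743
= -4.3583


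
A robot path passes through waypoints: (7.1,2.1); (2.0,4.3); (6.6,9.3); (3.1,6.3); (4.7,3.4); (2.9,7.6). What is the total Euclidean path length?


Segment lengths:
  seg1 = sqrt((-5.1)^2 + (2.2)^2) = 5.5543
  seg2 = sqrt((4.6)^2 + (5.0)^2) = 6.7941
  seg3 = sqrt((-3.5)^2 + (-3.0)^2) = 4.6098
  seg4 = sqrt((1.6)^2 + (-2.9)^2) = 3.3121
  seg5 = sqrt((-1.8)^2 + (4.2)^2) = 4.5695
Total = 24.8397


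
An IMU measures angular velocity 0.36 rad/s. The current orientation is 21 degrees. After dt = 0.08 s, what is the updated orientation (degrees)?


delta_theta = w * dt = 0.36 * 0.08 = 0.0288 rad
= 1.6501 deg
theta_new = 21 + 1.6501 = 22.6501 deg


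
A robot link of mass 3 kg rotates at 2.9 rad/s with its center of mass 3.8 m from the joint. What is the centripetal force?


F = m * omega^2 * r
= 3 * 2.9^2 * 3.8
= 3 * 8.41 * 3.8
= 95.874 N


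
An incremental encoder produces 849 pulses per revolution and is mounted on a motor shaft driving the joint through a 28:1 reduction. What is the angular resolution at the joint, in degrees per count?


counts per rev = 849
effective counts at joint = 849 * 28 = 23772
resolution = 360 / 23772
= 0.0151 deg/count


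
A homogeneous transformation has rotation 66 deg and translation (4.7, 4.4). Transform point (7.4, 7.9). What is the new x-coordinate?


x' = cos(theta)*px - sin(theta)*py + tx
= 0.4067*7.4 - 0.9135*7.9 + 4.7
= 0.4928


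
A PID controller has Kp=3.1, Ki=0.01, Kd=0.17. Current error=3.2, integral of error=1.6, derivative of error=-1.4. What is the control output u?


u = Kp*e + Ki*int(e) + Kd*de/dt
= 3.1*3.2 + 0.01*1.6 + 0.17*(-1.4)
= 9.92 + 0.016 + -0.238
= 9.698


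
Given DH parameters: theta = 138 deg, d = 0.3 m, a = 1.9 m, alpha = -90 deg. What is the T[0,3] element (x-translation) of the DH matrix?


T[0,3] = a * cos(theta)
= 1.9 * cos(138 deg)
= 1.9 * -0.7431
= -1.412


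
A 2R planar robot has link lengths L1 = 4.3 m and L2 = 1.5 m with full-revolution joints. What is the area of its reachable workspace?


r_max = L1 + L2 = 5.8 m
r_min = |L1 - L2| = 2.8 m
Area = pi*(r_max^2 - r_min^2)
= pi*(33.64 - 7.84)
= pi * 25.8
= 81.0531 m^2


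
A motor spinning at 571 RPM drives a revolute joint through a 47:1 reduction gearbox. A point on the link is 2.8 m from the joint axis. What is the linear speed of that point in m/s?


omega_motor = 571 * 2*pi/60 = 59.795 rad/s
omega_joint = omega_motor / 47 = 1.2722 rad/s
v = omega_joint * r = 1.2722 * 2.8
= 3.5623 m/s


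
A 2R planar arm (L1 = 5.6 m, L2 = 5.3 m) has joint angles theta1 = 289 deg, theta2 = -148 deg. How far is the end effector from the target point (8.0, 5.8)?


End effector via forward kinematics:
x = L1*cos(t1) + L2*cos(t1+t2) = -2.2957
y = L1*sin(t1) + L2*sin(t1+t2) = -1.9595
Distance to target:
d = sqrt((8.0 - -2.2957)^2 + (5.8 - -1.9595)^2)
= sqrt(106.0013 + 60.2099)
= 12.8923 m


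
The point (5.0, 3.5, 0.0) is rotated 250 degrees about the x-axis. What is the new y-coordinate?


Rotation about x-axis: y' = y*cos(theta) - z*sin(theta)
= 3.5 * -0.342 - 0.0 * -0.9397
= -1.1971


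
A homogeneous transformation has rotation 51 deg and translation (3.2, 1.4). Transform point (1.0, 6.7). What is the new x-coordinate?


x' = cos(theta)*px - sin(theta)*py + tx
= 0.6293*1.0 - 0.7771*6.7 + 3.2
= -1.3776


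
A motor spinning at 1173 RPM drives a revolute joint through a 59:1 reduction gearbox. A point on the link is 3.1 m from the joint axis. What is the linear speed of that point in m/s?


omega_motor = 1173 * 2*pi/60 = 122.8363 rad/s
omega_joint = omega_motor / 59 = 2.082 rad/s
v = omega_joint * r = 2.082 * 3.1
= 6.4541 m/s


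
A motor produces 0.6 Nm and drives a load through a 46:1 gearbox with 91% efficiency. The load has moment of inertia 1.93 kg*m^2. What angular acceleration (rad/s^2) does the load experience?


tau_out = tau_motor * N * eta
= 0.6 * 46 * 0.91 = 25.116 Nm
alpha = tau_out / I = 25.116 / 1.93
= 13.0135 rad/s^2


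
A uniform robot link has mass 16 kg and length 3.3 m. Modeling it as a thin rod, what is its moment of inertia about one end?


I = (1/3) * m * L^2
= (1/3) * 16 * 3.3^2
= 0.333333 * 16 * 10.89
= 58.08 kg*m^2


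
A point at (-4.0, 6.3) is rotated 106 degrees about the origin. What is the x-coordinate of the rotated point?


x' = x*cos(theta) - y*sin(theta)
cos(106 deg) = -0.2756, sin(106 deg) = 0.9613
x' = -4.0 * -0.2756 - 6.3 * 0.9613
= 1.1025 - 6.0559
= -4.9534


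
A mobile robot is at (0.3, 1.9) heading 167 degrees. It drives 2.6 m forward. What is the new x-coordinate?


x_new = x0 + d*cos(theta)
= 0.3 + 2.6*cos(167)
= 0.3 + -2.5334
= -2.2334


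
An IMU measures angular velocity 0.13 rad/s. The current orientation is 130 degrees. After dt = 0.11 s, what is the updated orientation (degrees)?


delta_theta = w * dt = 0.13 * 0.11 = 0.0143 rad
= 0.8193 deg
theta_new = 130 + 0.8193 = 130.8193 deg


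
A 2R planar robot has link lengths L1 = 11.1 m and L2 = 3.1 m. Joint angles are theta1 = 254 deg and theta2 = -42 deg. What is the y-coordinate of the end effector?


Convert angles to radians: theta1 = 4.4331, theta2 = -0.733
y = L1*sin(theta1) + L2*sin(theta1+theta2)
y = -10.67 + -1.6427
y = -12.3128


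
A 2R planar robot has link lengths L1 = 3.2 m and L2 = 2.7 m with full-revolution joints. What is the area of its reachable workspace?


r_max = L1 + L2 = 5.9 m
r_min = |L1 - L2| = 0.5 m
Area = pi*(r_max^2 - r_min^2)
= pi*(34.81 - 0.25)
= pi * 34.56
= 108.5734 m^2


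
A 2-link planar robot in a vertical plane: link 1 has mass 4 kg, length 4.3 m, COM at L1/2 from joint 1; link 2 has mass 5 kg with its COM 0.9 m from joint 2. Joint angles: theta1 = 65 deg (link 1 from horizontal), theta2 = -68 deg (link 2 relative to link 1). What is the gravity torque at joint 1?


Horizontal distance from joint 1 to link-1 COM:
  x_c1 = (L1/2)*cos(t1) = 2.15 * 0.4226 = 0.9086 m
Horizontal distance from joint 1 to link-2 COM:
  x_c2 = L1*cos(t1) + Lc2*cos(t1+t2)
       = 4.3*0.4226 + 0.9*0.9986 = 2.716 m
tau1 = m1*g*x_c1 + m2*g*x_c2
     = 4*9.81*0.9086 + 5*9.81*2.716
     = 35.6546 + 133.221
     = 168.8756 Nm


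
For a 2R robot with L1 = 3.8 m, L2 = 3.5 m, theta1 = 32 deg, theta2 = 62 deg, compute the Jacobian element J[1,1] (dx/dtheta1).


J[1,1] = -L1*sin(t1) - L2*sin(t1+t2)
= -3.8*sin(32) - 3.5*sin(94)
= -5.5052


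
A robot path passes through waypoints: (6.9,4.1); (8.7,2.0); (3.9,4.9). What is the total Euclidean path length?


Segment lengths:
  seg1 = sqrt((1.8)^2 + (-2.1)^2) = 2.7659
  seg2 = sqrt((-4.8)^2 + (2.9)^2) = 5.608
Total = 8.3739


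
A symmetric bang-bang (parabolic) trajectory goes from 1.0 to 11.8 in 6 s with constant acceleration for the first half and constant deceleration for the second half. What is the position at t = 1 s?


Symmetric rest-to-rest: each phase covers (pf-p0)/2 in time T/2. 0.5*a*(T/2)^2 = (pf-p0)/2 => a = 4*(pf-p0)/T^2
a = 4*(11.8-1.0)/6^2 = 1.2
t = 1 is in the acceleration phase (t <= T/2).
p = p0 + 0.5*a*t^2 = 1.0 + 0.5*1.2*1^2
= 1.6


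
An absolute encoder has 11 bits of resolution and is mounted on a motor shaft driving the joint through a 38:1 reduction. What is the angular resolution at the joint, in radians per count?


counts = 2^11 = 2048
effective counts at joint = 2048 * 38 = 77824
resolution = 2*pi / 77824
= 8.0736e-05 rad/count


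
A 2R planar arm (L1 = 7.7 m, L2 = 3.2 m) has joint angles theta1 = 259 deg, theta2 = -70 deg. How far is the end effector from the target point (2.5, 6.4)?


End effector via forward kinematics:
x = L1*cos(t1) + L2*cos(t1+t2) = -4.6298
y = L1*sin(t1) + L2*sin(t1+t2) = -8.0591
Distance to target:
d = sqrt((2.5 - -4.6298)^2 + (6.4 - -8.0591)^2)
= sqrt(50.8345 + 209.0661)
= 16.1214 m


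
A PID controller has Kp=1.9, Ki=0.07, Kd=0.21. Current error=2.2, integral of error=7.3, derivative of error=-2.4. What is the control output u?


u = Kp*e + Ki*int(e) + Kd*de/dt
= 1.9*2.2 + 0.07*7.3 + 0.21*(-2.4)
= 4.18 + 0.511 + -0.504
= 4.187


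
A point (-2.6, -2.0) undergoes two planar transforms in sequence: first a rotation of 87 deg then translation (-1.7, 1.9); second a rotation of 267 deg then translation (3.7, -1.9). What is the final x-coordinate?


After transform 1:
x1 = cos(87)*-2.6 - sin(87)*-2.0 + -1.7 = 0.1612
y1 = sin(87)*-2.6 + cos(87)*-2.0 + 1.9 = -0.8011
After transform 2:
x2 = cos(267)*0.1612 - sin(267)*-0.8011 + 3.7
= 2.8916


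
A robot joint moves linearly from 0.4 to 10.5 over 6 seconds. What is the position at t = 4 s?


s = t/T = 4/6 = 0.6667
p(t) = p0 + (pf-p0)*s
= 0.4 + (10.5 - 0.4) * 0.6667
= 7.1333


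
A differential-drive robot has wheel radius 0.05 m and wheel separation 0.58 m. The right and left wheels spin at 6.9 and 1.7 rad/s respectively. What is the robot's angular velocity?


vR = r*wR = 0.05*6.9 = 0.345 m/s
vL = r*wL = 0.05*1.7 = 0.085 m/s
v = (vR+vL)/2 = 0.215 m/s
omega = (vR-vL)/L = 0.4483 rad/s
angular velocity = 0.4483 rad/s


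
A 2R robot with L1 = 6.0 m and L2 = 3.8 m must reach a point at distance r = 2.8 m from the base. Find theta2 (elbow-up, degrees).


cos(theta2) = (r^2 - L1^2 - L2^2) / (2*L1*L2)
cos(theta2) = (7.84 - 36.0 - 14.44) / 45.6
cos(theta2) = -0.934211
theta2 = 159.101 degrees


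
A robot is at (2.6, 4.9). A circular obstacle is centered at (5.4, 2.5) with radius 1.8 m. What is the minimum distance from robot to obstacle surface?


center_dist = sqrt((2.6-5.4)^2 + (4.9-2.5)^2)
= sqrt(7.84 + 5.76)
= 3.6878
min_dist = center_dist - radius = 3.6878 - 1.8 = 1.8878 m


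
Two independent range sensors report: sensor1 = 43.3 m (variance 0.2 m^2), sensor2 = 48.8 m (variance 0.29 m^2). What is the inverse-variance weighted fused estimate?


w1 = (1/var1) / (1/var1 + 1/var2)
   = 5.0 / (5.0 + 3.4483) = 0.5918
w2 = 1 - w1 = 0.4082
fused = w1*s1 + w2*s2 = 25.6265 + 19.9184
= 45.5449 m


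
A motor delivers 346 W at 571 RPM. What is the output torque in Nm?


omega = 571 * 2*pi/60 = 59.795 rad/s
tau = P / omega = 346 / 59.795
= 5.7864 Nm


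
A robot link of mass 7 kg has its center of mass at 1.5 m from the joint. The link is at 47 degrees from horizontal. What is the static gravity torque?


tau = m*g*L*cos(angle)
= 7 * 9.81 * 1.5 * cos(47 deg)
= 7 * 9.81 * 1.5 * 0.682
= 70.2492 Nm


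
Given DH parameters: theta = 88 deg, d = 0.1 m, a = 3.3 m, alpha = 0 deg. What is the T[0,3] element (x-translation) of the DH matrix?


T[0,3] = a * cos(theta)
= 3.3 * cos(88 deg)
= 3.3 * 0.0349
= 0.1152


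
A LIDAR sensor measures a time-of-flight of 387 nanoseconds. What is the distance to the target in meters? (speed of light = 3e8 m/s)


tof = 387 ns = 3.87e-07 s
dist = c * tof / 2
= 3e8 * 3.87e-07 / 2
= 58.05 m


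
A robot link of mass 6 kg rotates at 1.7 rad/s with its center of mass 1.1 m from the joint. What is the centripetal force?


F = m * omega^2 * r
= 6 * 1.7^2 * 1.1
= 6 * 2.89 * 1.1
= 19.074 N


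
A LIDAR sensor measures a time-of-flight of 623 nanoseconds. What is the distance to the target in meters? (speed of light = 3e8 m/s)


tof = 623 ns = 6.23e-07 s
dist = c * tof / 2
= 3e8 * 6.23e-07 / 2
= 93.45 m


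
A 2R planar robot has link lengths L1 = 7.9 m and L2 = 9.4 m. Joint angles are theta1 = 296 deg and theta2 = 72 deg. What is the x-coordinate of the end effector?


Convert angles to radians: theta1 = 5.1662, theta2 = 1.2566
x = L1*cos(theta1) + L2*cos(theta1+theta2)
x = 3.4631 + 9.3085
x = 12.7717


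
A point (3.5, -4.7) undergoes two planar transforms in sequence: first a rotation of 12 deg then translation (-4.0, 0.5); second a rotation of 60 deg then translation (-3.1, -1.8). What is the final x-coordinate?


After transform 1:
x1 = cos(12)*3.5 - sin(12)*-4.7 + -4.0 = 0.4007
y1 = sin(12)*3.5 + cos(12)*-4.7 + 0.5 = -3.3696
After transform 2:
x2 = cos(60)*0.4007 - sin(60)*-3.3696 + -3.1
= 0.0185


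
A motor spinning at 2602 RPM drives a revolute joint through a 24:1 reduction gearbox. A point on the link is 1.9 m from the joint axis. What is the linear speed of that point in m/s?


omega_motor = 2602 * 2*pi/60 = 272.4808 rad/s
omega_joint = omega_motor / 24 = 11.3534 rad/s
v = omega_joint * r = 11.3534 * 1.9
= 21.5714 m/s
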